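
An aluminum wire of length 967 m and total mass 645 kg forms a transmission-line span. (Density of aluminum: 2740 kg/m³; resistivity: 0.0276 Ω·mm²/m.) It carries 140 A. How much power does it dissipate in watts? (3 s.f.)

2150 W

ρ = 0.0276 Ω·mm²/m = 2.76×10^-8 Ω·m
A = m/(density·L) = 645/(2740×967) = 2.4343e-04 m²
R = ρL/A = (2.76×10^-8)(967)/(2.4343e-04) = 0.1096 Ω
P = I²R = (140)² × 0.1096 = 2150 W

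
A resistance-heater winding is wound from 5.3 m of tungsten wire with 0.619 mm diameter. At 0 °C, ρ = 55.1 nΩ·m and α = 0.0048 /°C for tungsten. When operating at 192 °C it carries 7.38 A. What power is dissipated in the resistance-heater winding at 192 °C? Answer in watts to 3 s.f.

102 W

ρ = 55.1 nΩ·m = 5.51×10^-8 Ω·m
A = π(d/2)² = π(3.0950e-04 m)² = 3.009e-07 m²
R₍0₎ = ρL/A = (5.51×10^-8)(5.3)/(3.009e-07) = 0.9704 Ω
R₍192₎ = R₍0₎(1 + αΔT) = 0.9704 × (1 + 0.0048×192) = 1.865 Ω
P = I²R = (7.38)² × 1.865 = 102 W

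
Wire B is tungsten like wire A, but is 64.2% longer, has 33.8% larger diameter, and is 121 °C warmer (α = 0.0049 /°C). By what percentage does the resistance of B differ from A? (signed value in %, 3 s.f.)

46.1%

R ∝ ρL/d² with ρ ∝ (1+αΔT), so R_B/R_A = (1 + 64.2/100) × (1 + 33.8/100)⁻² × (1 + 0.0049×121)
= 1.642 × 0.5586 × 1.593 = 1.461
(R_B − R_A)/R_A = 1.461 − 1 = 46.1%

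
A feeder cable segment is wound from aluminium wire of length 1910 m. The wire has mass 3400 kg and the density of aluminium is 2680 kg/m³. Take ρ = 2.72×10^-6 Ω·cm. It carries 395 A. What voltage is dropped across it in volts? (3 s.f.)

ρ = 2.72×10^-6 Ω·cm = 2.72×10^-8 Ω·m
A = m/(density·L) = 3400/(2680×1910) = 6.6422e-04 m²
R = ρL/A = (2.72×10^-8)(1910)/(6.6422e-04) = 0.07822 Ω
V = IR = 395 × 0.07822 = 30.9 V

30.9 V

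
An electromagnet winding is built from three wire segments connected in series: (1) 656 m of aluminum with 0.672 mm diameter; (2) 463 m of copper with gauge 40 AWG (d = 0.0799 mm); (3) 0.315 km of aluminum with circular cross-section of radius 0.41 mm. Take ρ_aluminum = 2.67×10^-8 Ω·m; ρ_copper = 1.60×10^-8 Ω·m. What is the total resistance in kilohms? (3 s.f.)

Seg 1: A = π(d/2)² = π(3.3600e-04 m)² = 3.547e-07 m²
R_1 = (2.67×10^-8)(656)/(3.547e-07) = 49.38 Ω
Seg 2: A = π(0.0799/2 mm)² = π(3.9950e-05 m)² = 5.014e-09 m²
R_2 = (1.60×10^-8)(463)/(5.014e-09) = 1477 Ω
Seg 3: A = πr² = π(4.1000e-04 m)² = 5.281e-07 m²
R_3 = (2.67×10^-8)(315)/(5.281e-07) = 15.93 Ω
R_total = R_1 + R_2 + R_3 = 1.54 kΩ

1.54 kΩ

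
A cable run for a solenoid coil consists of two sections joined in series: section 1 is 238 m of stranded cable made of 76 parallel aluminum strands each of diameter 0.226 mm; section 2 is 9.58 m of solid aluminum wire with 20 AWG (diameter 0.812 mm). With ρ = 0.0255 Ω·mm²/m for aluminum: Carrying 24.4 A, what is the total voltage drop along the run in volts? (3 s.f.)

60.1 V

ρ = 0.0255 Ω·mm²/m = 2.55×10^-8 Ω·m
Section 1: A_strand = π(1.1300e-04)² = 4.011e-08 m²; R₁ = ρL/(N·A_s) = (2.55×10^-8)(238)/(76×4.011e-08) = 1.991 Ω
Section 2: A = π(0.812/2 mm)² = π(4.0600e-04 m)² = 5.178e-07 m²
R₂ = (2.55×10^-8)(9.58)/(5.178e-07) = 0.4717 Ω
R = R₁ + R₂ = 2.462 Ω
V = IR = 24.4 × 2.462 = 60.1 V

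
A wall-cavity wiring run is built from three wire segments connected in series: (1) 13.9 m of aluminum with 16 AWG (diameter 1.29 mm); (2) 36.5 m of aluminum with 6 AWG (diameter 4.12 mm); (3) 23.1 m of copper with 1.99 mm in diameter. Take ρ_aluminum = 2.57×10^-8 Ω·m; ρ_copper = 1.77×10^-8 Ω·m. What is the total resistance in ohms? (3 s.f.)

Seg 1: A = π(1.29/2 mm)² = π(6.4500e-04 m)² = 1.307e-06 m²
R_1 = (2.57×10^-8)(13.9)/(1.307e-06) = 0.2733 Ω
Seg 2: A = π(4.12/2 mm)² = π(2.0600e-03 m)² = 1.333e-05 m²
R_2 = (2.57×10^-8)(36.5)/(1.333e-05) = 0.07036 Ω
Seg 3: A = π(d/2)² = π(9.9500e-04 m)² = 3.110e-06 m²
R_3 = (1.77×10^-8)(23.1)/(3.110e-06) = 0.1315 Ω
R_total = R_1 + R_2 + R_3 = 0.475 Ω

0.475 Ω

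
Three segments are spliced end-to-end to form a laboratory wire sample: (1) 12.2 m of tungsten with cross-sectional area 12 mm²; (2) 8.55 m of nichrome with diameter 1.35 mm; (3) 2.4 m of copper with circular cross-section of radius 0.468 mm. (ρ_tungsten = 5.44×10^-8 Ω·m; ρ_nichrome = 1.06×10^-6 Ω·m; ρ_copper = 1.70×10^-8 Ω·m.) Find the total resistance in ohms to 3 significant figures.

Seg 1: A = 12 mm² = 1.200e-05 m²
R_1 = (5.44×10^-8)(12.2)/(1.200e-05) = 0.05531 Ω
Seg 2: A = π(d/2)² = π(6.7500e-04 m)² = 1.431e-06 m²
R_2 = (1.06×10^-6)(8.55)/(1.431e-06) = 6.332 Ω
Seg 3: A = πr² = π(4.6800e-04 m)² = 6.881e-07 m²
R_3 = (1.70×10^-8)(2.4)/(6.881e-07) = 0.0593 Ω
R_total = R_1 + R_2 + R_3 = 6.45 Ω

6.45 Ω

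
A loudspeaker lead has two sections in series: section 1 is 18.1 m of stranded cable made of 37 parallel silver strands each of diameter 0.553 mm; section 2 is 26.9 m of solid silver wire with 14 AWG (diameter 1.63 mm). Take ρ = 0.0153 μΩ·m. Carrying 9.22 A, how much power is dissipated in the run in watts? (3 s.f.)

19.4 W

ρ = 0.0153 μΩ·m = 1.53×10^-8 Ω·m
Section 1: A_strand = π(2.7650e-04)² = 2.402e-07 m²; R₁ = ρL/(N·A_s) = (1.53×10^-8)(18.1)/(37×2.402e-07) = 0.03116 Ω
Section 2: A = π(1.63/2 mm)² = π(8.1500e-04 m)² = 2.087e-06 m²
R₂ = (1.53×10^-8)(26.9)/(2.087e-06) = 0.1972 Ω
R = R₁ + R₂ = 0.2284 Ω
P = I²R = (9.22)² × 0.2284 = 19.4 W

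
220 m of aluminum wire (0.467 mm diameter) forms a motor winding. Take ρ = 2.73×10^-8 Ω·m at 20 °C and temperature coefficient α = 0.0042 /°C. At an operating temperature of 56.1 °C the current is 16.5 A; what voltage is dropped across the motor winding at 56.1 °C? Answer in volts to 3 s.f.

666 V

A = π(d/2)² = π(2.3350e-04 m)² = 1.713e-07 m²
R₍20₎ = ρL/A = (2.73×10^-8)(220)/(1.713e-07) = 35.06 Ω
R₍56.1₎ = R₍20₎(1 + αΔT) = 35.06 × (1 + 0.0042×36.1) = 40.38 Ω
V = IR = 16.5 × 40.38 = 666 V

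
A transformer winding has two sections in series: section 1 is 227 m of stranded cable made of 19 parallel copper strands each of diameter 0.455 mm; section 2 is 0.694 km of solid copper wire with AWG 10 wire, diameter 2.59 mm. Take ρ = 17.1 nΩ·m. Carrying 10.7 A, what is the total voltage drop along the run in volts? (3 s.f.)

ρ = 17.1 nΩ·m = 1.71×10^-8 Ω·m
Section 1: A_strand = π(2.2750e-04)² = 1.626e-07 m²; R₁ = ρL/(N·A_s) = (1.71×10^-8)(227)/(19×1.626e-07) = 1.256 Ω
Section 2: A = π(2.59/2 mm)² = π(1.2950e-03 m)² = 5.269e-06 m²
R₂ = (1.71×10^-8)(694)/(5.269e-06) = 2.253 Ω
R = R₁ + R₂ = 3.509 Ω
V = IR = 10.7 × 3.509 = 37.5 V

37.5 V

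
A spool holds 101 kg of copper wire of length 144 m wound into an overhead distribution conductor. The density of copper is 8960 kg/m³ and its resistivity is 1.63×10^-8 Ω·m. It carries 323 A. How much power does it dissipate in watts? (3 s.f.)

3130 W

A = m/(density·L) = 101/(8960×144) = 7.8280e-05 m²
R = ρL/A = (1.63×10^-8)(144)/(7.8280e-05) = 0.02998 Ω
P = I²R = (323)² × 0.02998 = 3130 W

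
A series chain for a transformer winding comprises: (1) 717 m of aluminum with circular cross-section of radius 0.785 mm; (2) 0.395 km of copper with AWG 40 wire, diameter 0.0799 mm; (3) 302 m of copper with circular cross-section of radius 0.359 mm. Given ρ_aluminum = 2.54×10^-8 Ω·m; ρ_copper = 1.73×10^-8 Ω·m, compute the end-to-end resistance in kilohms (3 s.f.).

1.39 kΩ

Seg 1: A = πr² = π(7.8500e-04 m)² = 1.936e-06 m²
R_1 = (2.54×10^-8)(717)/(1.936e-06) = 9.407 Ω
Seg 2: A = π(0.0799/2 mm)² = π(3.9950e-05 m)² = 5.014e-09 m²
R_2 = (1.73×10^-8)(395)/(5.014e-09) = 1363 Ω
Seg 3: A = πr² = π(3.5900e-04 m)² = 4.049e-07 m²
R_3 = (1.73×10^-8)(302)/(4.049e-07) = 12.9 Ω
R_total = R_1 + R_2 + R_3 = 1.39 kΩ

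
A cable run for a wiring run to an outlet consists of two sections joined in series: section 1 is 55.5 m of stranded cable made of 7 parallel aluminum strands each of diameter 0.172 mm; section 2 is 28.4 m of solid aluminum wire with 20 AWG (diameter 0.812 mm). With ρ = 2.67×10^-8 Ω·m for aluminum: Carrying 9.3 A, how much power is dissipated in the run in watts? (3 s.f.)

915 W

Section 1: A_strand = π(8.6000e-05)² = 2.324e-08 m²; R₁ = ρL/(N·A_s) = (2.67×10^-8)(55.5)/(7×2.324e-08) = 9.111 Ω
Section 2: A = π(0.812/2 mm)² = π(4.0600e-04 m)² = 5.178e-07 m²
R₂ = (2.67×10^-8)(28.4)/(5.178e-07) = 1.464 Ω
R = R₁ + R₂ = 10.58 Ω
P = I²R = (9.3)² × 10.58 = 915 W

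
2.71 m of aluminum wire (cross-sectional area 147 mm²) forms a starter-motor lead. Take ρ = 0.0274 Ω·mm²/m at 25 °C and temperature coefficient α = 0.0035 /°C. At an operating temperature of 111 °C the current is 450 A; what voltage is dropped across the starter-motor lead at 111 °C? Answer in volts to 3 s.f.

ρ = 0.0274 Ω·mm²/m = 2.74×10^-8 Ω·m
A = 147 mm² = 1.470e-04 m²
R₍25₎ = ρL/A = (2.74×10^-8)(2.71)/(1.470e-04) = 5.051×10^-4 Ω
R₍111₎ = R₍25₎(1 + αΔT) = 5.051×10^-4 × (1 + 0.0035×86) = 6.572×10^-4 Ω
V = IR = 450 × 6.572×10^-4 = 0.296 V

0.296 V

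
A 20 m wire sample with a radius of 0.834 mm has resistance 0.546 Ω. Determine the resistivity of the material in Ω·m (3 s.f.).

5.97×10^-8 Ω·m

A = πr² = π(8.3400e-04 m)² = 2.185e-06 m²
ρ = RA/L = (0.546)(2.185e-06)/(20) = 5.97×10^-8 Ω·m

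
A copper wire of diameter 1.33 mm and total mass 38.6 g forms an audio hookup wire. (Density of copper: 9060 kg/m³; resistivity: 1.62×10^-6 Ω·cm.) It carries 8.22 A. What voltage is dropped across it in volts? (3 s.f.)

0.294 V

ρ = 1.62×10^-6 Ω·cm = 1.62×10^-8 Ω·m
A = π(d/2)² = π(6.6500e-04 m)² = 1.3893e-06 m²
L = m/(density·A) = 0.0386/(9060×1.3893e-06) = 3.067 m
R = ρL/A = (1.62×10^-8)(3.067)/(1.3893e-06) = 0.03576 Ω
V = IR = 8.22 × 0.03576 = 0.294 V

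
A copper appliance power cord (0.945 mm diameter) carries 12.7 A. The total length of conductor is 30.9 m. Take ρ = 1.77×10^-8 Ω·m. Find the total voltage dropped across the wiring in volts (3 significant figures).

A = π(d/2)² = π(4.7250e-04 m)² = 7.014e-07 m²
R = ρL/A = (1.77×10^-8)(30.9)/(7.014e-07) = 0.7798 Ω
V = IR = 12.7 × 0.7798 = 9.90 V

9.90 V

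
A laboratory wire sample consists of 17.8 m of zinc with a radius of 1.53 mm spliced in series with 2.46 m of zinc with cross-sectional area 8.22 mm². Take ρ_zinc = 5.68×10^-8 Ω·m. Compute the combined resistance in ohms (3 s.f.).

Segment 1: A = πr² = π(1.5300e-03 m)² = 7.354e-06 m²
R₁ = ρL/A = (5.68×10^-8)(17.8)/(7.354e-06) = 0.1375 Ω
Segment 2: A = 8.22 mm² = 8.220e-06 m²
R₂ = (5.68×10^-8)(2.46)/(8.220e-06) = 0.017 Ω
R = R₁ + R₂ = 0.154 Ω

0.154 Ω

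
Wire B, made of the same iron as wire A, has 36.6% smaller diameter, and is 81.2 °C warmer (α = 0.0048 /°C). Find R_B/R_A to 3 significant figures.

R ∝ ρL/d² with ρ ∝ (1+αΔT), so R_B/R_A = (1 − 36.6/100)⁻² × (1 + 0.0048×81.2)
= 2.488 × 1.39 = 3.46

3.46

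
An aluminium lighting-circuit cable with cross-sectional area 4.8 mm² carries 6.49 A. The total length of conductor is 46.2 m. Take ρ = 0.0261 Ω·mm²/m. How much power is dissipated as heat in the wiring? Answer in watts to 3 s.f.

ρ = 0.0261 Ω·mm²/m = 2.61×10^-8 Ω·m
A = 4.8 mm² = 4.800e-06 m²
R = ρL/A = (2.61×10^-8)(46.2)/(4.800e-06) = 0.2512 Ω
P = I²R = (6.49)² × 0.2512 = 10.6 W

10.6 W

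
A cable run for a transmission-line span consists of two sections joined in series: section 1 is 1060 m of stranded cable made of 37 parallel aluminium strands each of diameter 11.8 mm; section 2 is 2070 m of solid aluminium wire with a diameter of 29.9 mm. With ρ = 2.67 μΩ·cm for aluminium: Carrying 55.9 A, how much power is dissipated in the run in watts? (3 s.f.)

ρ = 2.67 μΩ·cm = 2.67×10^-8 Ω·m
Section 1: A_strand = π(5.9000e-03)² = 1.094e-04 m²; R₁ = ρL/(N·A_s) = (2.67×10^-8)(1060)/(37×1.094e-04) = 0.006995 Ω
Section 2: A = π(d/2)² = π(1.4950e-02 m)² = 7.022e-04 m²
R₂ = (2.67×10^-8)(2070)/(7.022e-04) = 0.07871 Ω
R = R₁ + R₂ = 0.08571 Ω
P = I²R = (55.9)² × 0.08571 = 268 W

268 W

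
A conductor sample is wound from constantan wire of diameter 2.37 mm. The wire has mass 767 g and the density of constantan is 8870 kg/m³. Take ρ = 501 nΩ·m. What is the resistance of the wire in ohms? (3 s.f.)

ρ = 501 nΩ·m = 5.01×10^-7 Ω·m
A = π(d/2)² = π(1.1850e-03 m)² = 4.4115e-06 m²
L = m/(density·A) = 0.767/(8870×4.4115e-06) = 19.6 m
R = ρL/A = (5.01×10^-7)(19.6)/(4.4115e-06) = 2.23 Ω

2.23 Ω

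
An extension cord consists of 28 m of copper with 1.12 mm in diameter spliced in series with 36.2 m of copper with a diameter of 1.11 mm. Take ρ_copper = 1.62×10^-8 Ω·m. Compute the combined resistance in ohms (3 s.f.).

Segment 1: A = π(d/2)² = π(5.6000e-04 m)² = 9.852e-07 m²
R₁ = ρL/A = (1.62×10^-8)(28)/(9.852e-07) = 0.4604 Ω
Segment 2: A = π(d/2)² = π(5.5500e-04 m)² = 9.677e-07 m²
R₂ = (1.62×10^-8)(36.2)/(9.677e-07) = 0.606 Ω
R = R₁ + R₂ = 1.07 Ω

1.07 Ω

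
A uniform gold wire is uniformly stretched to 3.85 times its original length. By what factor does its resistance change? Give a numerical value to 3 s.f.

Volume constant ⇒ A' = A/k with k = 3.85. R' = ρ(kL)/(A/k) = k²R.
Factor = 14.8

14.8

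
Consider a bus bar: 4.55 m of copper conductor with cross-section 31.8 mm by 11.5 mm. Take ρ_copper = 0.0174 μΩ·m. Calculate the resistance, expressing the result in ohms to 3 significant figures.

ρ = 0.0174 μΩ·m = 1.74×10^-8 Ω·m
A = 31.8 × 11.5 mm² = 366 mm² = 3.657e-04 m²
R = ρL/A = (1.74×10^-8)(4.55 m)/(3.657e-04 m²) = 2.16×10^-4 Ω

2.16×10^-4 Ω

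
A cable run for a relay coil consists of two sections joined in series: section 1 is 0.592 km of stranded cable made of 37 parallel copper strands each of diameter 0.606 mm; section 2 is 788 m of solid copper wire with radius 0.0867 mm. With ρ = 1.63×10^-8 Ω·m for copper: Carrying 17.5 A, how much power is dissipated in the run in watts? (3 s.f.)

1.67×10^5 W

Section 1: A_strand = π(3.0300e-04)² = 2.884e-07 m²; R₁ = ρL/(N·A_s) = (1.63×10^-8)(592)/(37×2.884e-07) = 0.9042 Ω
Section 2: A = πr² = π(8.6700e-05 m)² = 2.362e-08 m²
R₂ = (1.63×10^-8)(788)/(2.362e-08) = 543.9 Ω
R = R₁ + R₂ = 544.8 Ω
P = I²R = (17.5)² × 544.8 = 1.67×10^5 W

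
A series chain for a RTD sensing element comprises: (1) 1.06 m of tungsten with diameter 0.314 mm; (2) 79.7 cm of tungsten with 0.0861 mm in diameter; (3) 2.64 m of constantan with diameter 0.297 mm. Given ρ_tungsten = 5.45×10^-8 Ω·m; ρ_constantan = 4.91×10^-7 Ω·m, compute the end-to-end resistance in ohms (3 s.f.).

26.9 Ω

Seg 1: A = π(d/2)² = π(1.5700e-04 m)² = 7.744e-08 m²
R_1 = (5.45×10^-8)(1.06)/(7.744e-08) = 0.746 Ω
Seg 2: A = π(d/2)² = π(4.3050e-05 m)² = 5.822e-09 m²
R_2 = (5.45×10^-8)(0.797)/(5.822e-09) = 7.46 Ω
Seg 3: A = π(d/2)² = π(1.4850e-04 m)² = 6.928e-08 m²
R_3 = (4.91×10^-7)(2.64)/(6.928e-08) = 18.71 Ω
R_total = R_1 + R_2 + R_3 = 26.9 Ω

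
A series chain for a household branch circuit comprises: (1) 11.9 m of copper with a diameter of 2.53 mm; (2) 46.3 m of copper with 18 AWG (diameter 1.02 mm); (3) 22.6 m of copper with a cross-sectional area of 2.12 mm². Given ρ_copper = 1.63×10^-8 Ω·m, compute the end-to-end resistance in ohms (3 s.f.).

1.14 Ω

Seg 1: A = π(d/2)² = π(1.2650e-03 m)² = 5.027e-06 m²
R_1 = (1.63×10^-8)(11.9)/(5.027e-06) = 0.03858 Ω
Seg 2: A = π(1.02/2 mm)² = π(5.1000e-04 m)² = 8.171e-07 m²
R_2 = (1.63×10^-8)(46.3)/(8.171e-07) = 0.9236 Ω
Seg 3: A = 2.12 mm² = 2.120e-06 m²
R_3 = (1.63×10^-8)(22.6)/(2.120e-06) = 0.1738 Ω
R_total = R_1 + R_2 + R_3 = 1.14 Ω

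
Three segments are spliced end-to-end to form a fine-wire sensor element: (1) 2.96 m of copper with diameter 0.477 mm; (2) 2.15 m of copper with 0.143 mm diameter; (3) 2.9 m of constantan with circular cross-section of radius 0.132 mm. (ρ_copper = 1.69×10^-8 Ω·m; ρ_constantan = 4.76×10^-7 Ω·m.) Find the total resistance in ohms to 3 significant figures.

27.8 Ω

Seg 1: A = π(d/2)² = π(2.3850e-04 m)² = 1.787e-07 m²
R_1 = (1.69×10^-8)(2.96)/(1.787e-07) = 0.2799 Ω
Seg 2: A = π(d/2)² = π(7.1500e-05 m)² = 1.606e-08 m²
R_2 = (1.69×10^-8)(2.15)/(1.606e-08) = 2.262 Ω
Seg 3: A = πr² = π(1.3200e-04 m)² = 5.474e-08 m²
R_3 = (4.76×10^-7)(2.9)/(5.474e-08) = 25.22 Ω
R_total = R_1 + R_2 + R_3 = 27.8 Ω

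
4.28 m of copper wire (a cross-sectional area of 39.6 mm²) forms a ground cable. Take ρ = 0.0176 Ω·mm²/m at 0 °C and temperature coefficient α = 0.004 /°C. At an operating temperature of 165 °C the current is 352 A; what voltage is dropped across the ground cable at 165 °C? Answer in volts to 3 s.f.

1.11 V

ρ = 0.0176 Ω·mm²/m = 1.76×10^-8 Ω·m
A = 39.6 mm² = 3.960e-05 m²
R₍0₎ = ρL/A = (1.76×10^-8)(4.28)/(3.960e-05) = 0.001902 Ω
R₍165₎ = R₍0₎(1 + αΔT) = 0.001902 × (1 + 0.004×165) = 0.003158 Ω
V = IR = 352 × 0.003158 = 1.11 V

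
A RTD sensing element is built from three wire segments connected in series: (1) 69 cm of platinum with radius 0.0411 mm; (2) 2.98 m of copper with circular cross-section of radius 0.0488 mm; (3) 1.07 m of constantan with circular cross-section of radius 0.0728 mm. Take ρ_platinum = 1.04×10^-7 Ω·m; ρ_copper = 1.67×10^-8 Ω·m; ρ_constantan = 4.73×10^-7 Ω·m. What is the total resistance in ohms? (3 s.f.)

Seg 1: A = πr² = π(4.1100e-05 m)² = 5.307e-09 m²
R_1 = (1.04×10^-7)(0.69)/(5.307e-09) = 13.52 Ω
Seg 2: A = πr² = π(4.8800e-05 m)² = 7.482e-09 m²
R_2 = (1.67×10^-8)(2.98)/(7.482e-09) = 6.652 Ω
Seg 3: A = πr² = π(7.2800e-05 m)² = 1.665e-08 m²
R_3 = (4.73×10^-7)(1.07)/(1.665e-08) = 30.4 Ω
R_total = R_1 + R_2 + R_3 = 50.6 Ω

50.6 Ω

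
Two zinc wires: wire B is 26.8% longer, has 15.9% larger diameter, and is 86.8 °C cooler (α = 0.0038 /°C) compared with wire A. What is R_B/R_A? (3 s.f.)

0.633

R ∝ ρL/d² with ρ ∝ (1+αΔT), so R_B/R_A = (1 + 26.8/100) × (1 + 15.9/100)⁻² × (1 − 0.0038×86.8)
= 1.268 × 0.7444 × 0.6702 = 0.633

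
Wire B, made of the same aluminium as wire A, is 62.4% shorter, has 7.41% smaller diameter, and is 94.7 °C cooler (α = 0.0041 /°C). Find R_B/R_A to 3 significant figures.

0.268

R ∝ ρL/d² with ρ ∝ (1+αΔT), so R_B/R_A = (1 − 62.4/100) × (1 − 7.41/100)⁻² × (1 − 0.0041×94.7)
= 0.376 × 1.167 × 0.6117 = 0.268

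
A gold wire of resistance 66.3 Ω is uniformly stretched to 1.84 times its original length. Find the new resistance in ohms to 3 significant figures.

Volume constant ⇒ A' = A/k with k = 1.84. R' = ρ(kL)/(A/k) = k²R.
R' = 3.386 × 66.3 = 224 Ω

224 Ω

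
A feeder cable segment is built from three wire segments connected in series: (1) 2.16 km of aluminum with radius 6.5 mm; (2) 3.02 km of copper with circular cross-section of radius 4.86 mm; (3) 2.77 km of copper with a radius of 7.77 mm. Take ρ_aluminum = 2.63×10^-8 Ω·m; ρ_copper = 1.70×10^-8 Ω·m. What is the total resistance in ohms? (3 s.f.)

Seg 1: A = πr² = π(6.5000e-03 m)² = 1.327e-04 m²
R_1 = (2.63×10^-8)(2160)/(1.327e-04) = 0.428 Ω
Seg 2: A = πr² = π(4.8600e-03 m)² = 7.420e-05 m²
R_2 = (1.70×10^-8)(3020)/(7.420e-05) = 0.6919 Ω
Seg 3: A = πr² = π(7.7700e-03 m)² = 1.897e-04 m²
R_3 = (1.70×10^-8)(2770)/(1.897e-04) = 0.2483 Ω
R_total = R_1 + R_2 + R_3 = 1.37 Ω

1.37 Ω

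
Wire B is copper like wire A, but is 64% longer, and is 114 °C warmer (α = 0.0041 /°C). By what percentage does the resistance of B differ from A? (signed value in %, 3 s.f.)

R ∝ ρL/d² with ρ ∝ (1+αΔT), so R_B/R_A = (1 + 64/100) × (1 + 0.0041×114)
= 1.64 × 1.467 = 2.406
(R_B − R_A)/R_A = 2.406 − 1 = 141%

141%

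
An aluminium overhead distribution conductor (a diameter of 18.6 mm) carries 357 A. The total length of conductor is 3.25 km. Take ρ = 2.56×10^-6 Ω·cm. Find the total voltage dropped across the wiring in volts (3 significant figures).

109 V

ρ = 2.56×10^-6 Ω·cm = 2.56×10^-8 Ω·m
A = π(d/2)² = π(9.3000e-03 m)² = 2.717e-04 m²
R = ρL/A = (2.56×10^-8)(3250)/(2.717e-04) = 0.3062 Ω
V = IR = 357 × 0.3062 = 109 V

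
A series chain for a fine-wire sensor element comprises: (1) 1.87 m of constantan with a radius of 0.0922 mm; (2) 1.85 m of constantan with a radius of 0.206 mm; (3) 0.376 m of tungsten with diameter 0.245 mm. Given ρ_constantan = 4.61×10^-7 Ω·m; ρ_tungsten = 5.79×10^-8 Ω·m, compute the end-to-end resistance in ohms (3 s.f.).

39.1 Ω

Seg 1: A = πr² = π(9.2200e-05 m)² = 2.671e-08 m²
R_1 = (4.61×10^-7)(1.87)/(2.671e-08) = 32.28 Ω
Seg 2: A = πr² = π(2.0600e-04 m)² = 1.333e-07 m²
R_2 = (4.61×10^-7)(1.85)/(1.333e-07) = 6.397 Ω
Seg 3: A = π(d/2)² = π(1.2250e-04 m)² = 4.714e-08 m²
R_3 = (5.79×10^-8)(0.376)/(4.714e-08) = 0.4618 Ω
R_total = R_1 + R_2 + R_3 = 39.1 Ω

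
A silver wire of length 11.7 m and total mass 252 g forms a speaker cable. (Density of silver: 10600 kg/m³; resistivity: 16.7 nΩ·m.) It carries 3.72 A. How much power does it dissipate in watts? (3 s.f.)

1.33 W

ρ = 16.7 nΩ·m = 1.67×10^-8 Ω·m
A = m/(density·L) = 0.252/(10600×11.7) = 2.0319e-06 m²
R = ρL/A = (1.67×10^-8)(11.7)/(2.0319e-06) = 0.09616 Ω
P = I²R = (3.72)² × 0.09616 = 1.33 W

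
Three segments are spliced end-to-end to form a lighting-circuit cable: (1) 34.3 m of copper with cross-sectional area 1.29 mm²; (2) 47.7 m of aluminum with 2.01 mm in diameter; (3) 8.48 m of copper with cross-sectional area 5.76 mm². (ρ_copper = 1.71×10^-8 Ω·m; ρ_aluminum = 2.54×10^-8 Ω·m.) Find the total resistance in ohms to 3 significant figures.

Seg 1: A = 1.29 mm² = 1.290e-06 m²
R_1 = (1.71×10^-8)(34.3)/(1.290e-06) = 0.4547 Ω
Seg 2: A = π(d/2)² = π(1.0050e-03 m)² = 3.173e-06 m²
R_2 = (2.54×10^-8)(47.7)/(3.173e-06) = 0.3818 Ω
Seg 3: A = 5.76 mm² = 5.760e-06 m²
R_3 = (1.71×10^-8)(8.48)/(5.760e-06) = 0.02518 Ω
R_total = R_1 + R_2 + R_3 = 0.862 Ω

0.862 Ω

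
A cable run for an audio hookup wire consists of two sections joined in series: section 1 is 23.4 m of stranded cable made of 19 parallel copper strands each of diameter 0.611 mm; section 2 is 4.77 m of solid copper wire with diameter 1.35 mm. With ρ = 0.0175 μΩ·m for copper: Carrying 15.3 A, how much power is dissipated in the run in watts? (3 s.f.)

ρ = 0.0175 μΩ·m = 1.75×10^-8 Ω·m
Section 1: A_strand = π(3.0550e-04)² = 2.932e-07 m²; R₁ = ρL/(N·A_s) = (1.75×10^-8)(23.4)/(19×2.932e-07) = 0.07351 Ω
Section 2: A = π(d/2)² = π(6.7500e-04 m)² = 1.431e-06 m²
R₂ = (1.75×10^-8)(4.77)/(1.431e-06) = 0.05832 Ω
R = R₁ + R₂ = 0.1318 Ω
P = I²R = (15.3)² × 0.1318 = 30.9 W

30.9 W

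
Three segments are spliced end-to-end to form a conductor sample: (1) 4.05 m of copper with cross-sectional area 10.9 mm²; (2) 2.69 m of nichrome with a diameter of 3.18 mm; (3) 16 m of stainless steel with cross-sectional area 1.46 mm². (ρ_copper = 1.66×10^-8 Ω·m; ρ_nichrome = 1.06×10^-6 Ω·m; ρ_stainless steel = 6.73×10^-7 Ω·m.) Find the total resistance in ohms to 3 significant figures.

7.74 Ω

Seg 1: A = 10.9 mm² = 1.090e-05 m²
R_1 = (1.66×10^-8)(4.05)/(1.090e-05) = 0.006168 Ω
Seg 2: A = π(d/2)² = π(1.5900e-03 m)² = 7.942e-06 m²
R_2 = (1.06×10^-6)(2.69)/(7.942e-06) = 0.359 Ω
Seg 3: A = 1.46 mm² = 1.460e-06 m²
R_3 = (6.73×10^-7)(16)/(1.460e-06) = 7.375 Ω
R_total = R_1 + R_2 + R_3 = 7.74 Ω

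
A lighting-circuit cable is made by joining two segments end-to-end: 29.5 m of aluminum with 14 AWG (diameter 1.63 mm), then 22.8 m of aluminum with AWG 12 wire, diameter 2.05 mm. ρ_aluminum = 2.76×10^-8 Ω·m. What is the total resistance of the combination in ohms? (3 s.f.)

Segment 1: A = π(1.63/2 mm)² = π(8.1500e-04 m)² = 2.087e-06 m²
R₁ = ρL/A = (2.76×10^-8)(29.5)/(2.087e-06) = 0.3902 Ω
Segment 2: A = π(2.05/2 mm)² = π(1.0250e-03 m)² = 3.301e-06 m²
R₂ = (2.76×10^-8)(22.8)/(3.301e-06) = 0.1907 Ω
R = R₁ + R₂ = 0.581 Ω

0.581 Ω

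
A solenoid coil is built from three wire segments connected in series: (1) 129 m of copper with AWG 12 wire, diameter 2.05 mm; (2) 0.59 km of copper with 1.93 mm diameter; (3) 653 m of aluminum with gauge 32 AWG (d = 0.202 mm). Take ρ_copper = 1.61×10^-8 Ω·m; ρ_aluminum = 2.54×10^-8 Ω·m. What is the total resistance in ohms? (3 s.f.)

Seg 1: A = π(2.05/2 mm)² = π(1.0250e-03 m)² = 3.301e-06 m²
R_1 = (1.61×10^-8)(129)/(3.301e-06) = 0.6292 Ω
Seg 2: A = π(d/2)² = π(9.6500e-04 m)² = 2.926e-06 m²
R_2 = (1.61×10^-8)(590)/(2.926e-06) = 3.247 Ω
Seg 3: A = π(0.202/2 mm)² = π(1.0100e-04 m)² = 3.205e-08 m²
R_3 = (2.54×10^-8)(653)/(3.205e-08) = 517.6 Ω
R_total = R_1 + R_2 + R_3 = 521 Ω

521 Ω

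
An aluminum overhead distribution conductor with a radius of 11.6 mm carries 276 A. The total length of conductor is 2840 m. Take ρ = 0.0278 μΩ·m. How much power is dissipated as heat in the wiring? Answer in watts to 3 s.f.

14200 W

ρ = 0.0278 μΩ·m = 2.78×10^-8 Ω·m
A = πr² = π(1.1600e-02 m)² = 4.227e-04 m²
R = ρL/A = (2.78×10^-8)(2840)/(4.227e-04) = 0.1868 Ω
P = I²R = (276)² × 0.1868 = 14200 W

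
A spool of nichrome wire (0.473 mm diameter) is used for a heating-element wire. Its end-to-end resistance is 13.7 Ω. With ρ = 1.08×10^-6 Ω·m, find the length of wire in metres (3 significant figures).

A = π(d/2)² = π(2.3650e-04 m)² = 1.757e-07 m²
L = RA/ρ = (13.7)(1.757e-07)/(1.08×10^-6) = 2.23 m

2.23 m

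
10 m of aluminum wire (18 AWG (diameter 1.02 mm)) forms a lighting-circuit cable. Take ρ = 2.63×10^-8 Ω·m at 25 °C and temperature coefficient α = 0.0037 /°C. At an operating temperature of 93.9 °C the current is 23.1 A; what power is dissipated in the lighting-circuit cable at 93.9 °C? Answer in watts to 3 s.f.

A = π(1.02/2 mm)² = π(5.1000e-04 m)² = 8.171e-07 m²
R₍25₎ = ρL/A = (2.63×10^-8)(10)/(8.171e-07) = 0.3219 Ω
R₍93.9₎ = R₍25₎(1 + αΔT) = 0.3219 × (1 + 0.0037×68.9) = 0.4039 Ω
P = I²R = (23.1)² × 0.4039 = 216 W

216 W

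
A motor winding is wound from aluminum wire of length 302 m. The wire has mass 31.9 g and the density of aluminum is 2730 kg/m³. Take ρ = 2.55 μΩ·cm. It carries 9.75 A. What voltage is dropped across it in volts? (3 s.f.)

ρ = 2.55 μΩ·cm = 2.55×10^-8 Ω·m
A = m/(density·L) = 0.0319/(2730×302) = 3.8692e-08 m²
R = ρL/A = (2.55×10^-8)(302)/(3.8692e-08) = 199 Ω
V = IR = 9.75 × 199 = 1940 V

1940 V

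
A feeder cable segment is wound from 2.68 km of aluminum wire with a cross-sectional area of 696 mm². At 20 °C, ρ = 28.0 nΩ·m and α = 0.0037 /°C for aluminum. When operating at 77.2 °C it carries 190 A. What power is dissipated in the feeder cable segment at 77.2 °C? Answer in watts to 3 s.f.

4720 W

ρ = 28.0 nΩ·m = 2.80×10^-8 Ω·m
A = 696 mm² = 6.960e-04 m²
R₍20₎ = ρL/A = (2.80×10^-8)(2680)/(6.960e-04) = 0.1078 Ω
R₍77.2₎ = R₍20₎(1 + αΔT) = 0.1078 × (1 + 0.0037×57.2) = 0.1306 Ω
P = I²R = (190)² × 0.1306 = 4720 W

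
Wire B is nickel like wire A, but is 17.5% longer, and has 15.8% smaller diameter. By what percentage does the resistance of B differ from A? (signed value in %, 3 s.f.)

65.7%

R ∝ L/d², so R_B/R_A = (1 + 17.5/100) × (1 − 15.8/100)⁻²
= 1.175 × 1.411 = 1.657
(R_B − R_A)/R_A = 1.657 − 1 = 65.7%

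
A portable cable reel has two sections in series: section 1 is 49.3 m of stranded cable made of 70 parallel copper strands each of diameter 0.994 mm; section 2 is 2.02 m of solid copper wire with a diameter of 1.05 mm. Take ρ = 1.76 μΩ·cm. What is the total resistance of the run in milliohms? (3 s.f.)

57.0 mΩ

ρ = 1.76 μΩ·cm = 1.76×10^-8 Ω·m
Section 1: A_strand = π(4.9700e-04)² = 7.760e-07 m²; R₁ = ρL/(N·A_s) = (1.76×10^-8)(49.3)/(70×7.760e-07) = 0.01597 Ω
Section 2: A = π(d/2)² = π(5.2500e-04 m)² = 8.659e-07 m²
R₂ = (1.76×10^-8)(2.02)/(8.659e-07) = 0.04106 Ω
R = R₁ + R₂ = 57.0 mΩ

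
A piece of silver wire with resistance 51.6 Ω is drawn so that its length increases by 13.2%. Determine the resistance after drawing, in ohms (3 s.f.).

k = 1 + 13.2/100 = 1.132; volume constant ⇒ A' = A/k, so R' = k²R.
R' = 1.281 × 51.6 = 66.1 Ω

66.1 Ω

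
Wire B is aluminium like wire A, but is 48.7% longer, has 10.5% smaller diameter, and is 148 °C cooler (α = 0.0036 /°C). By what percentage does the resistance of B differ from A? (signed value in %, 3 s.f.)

R ∝ ρL/d² with ρ ∝ (1+αΔT), so R_B/R_A = (1 + 48.7/100) × (1 − 10.5/100)⁻² × (1 − 0.0036×148)
= 1.487 × 1.248 × 0.4672 = 0.8673
(R_B − R_A)/R_A = 0.8673 − 1 = -13.3%

-13.3%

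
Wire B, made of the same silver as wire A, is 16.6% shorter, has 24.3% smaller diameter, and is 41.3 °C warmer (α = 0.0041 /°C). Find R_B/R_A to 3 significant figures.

R ∝ ρL/d² with ρ ∝ (1+αΔT), so R_B/R_A = (1 − 16.6/100) × (1 − 24.3/100)⁻² × (1 + 0.0041×41.3)
= 0.834 × 1.745 × 1.169 = 1.70

1.70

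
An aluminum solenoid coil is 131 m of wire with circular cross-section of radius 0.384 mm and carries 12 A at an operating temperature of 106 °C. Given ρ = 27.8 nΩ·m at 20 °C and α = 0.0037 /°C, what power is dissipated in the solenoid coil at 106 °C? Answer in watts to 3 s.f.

ρ = 27.8 nΩ·m = 2.78×10^-8 Ω·m
A = πr² = π(3.8400e-04 m)² = 4.632e-07 m²
R₍20₎ = ρL/A = (2.78×10^-8)(131)/(4.632e-07) = 7.861 Ω
R₍106₎ = R₍20₎(1 + αΔT) = 7.861 × (1 + 0.0037×86) = 10.36 Ω
P = I²R = (12)² × 10.36 = 1490 W

1490 W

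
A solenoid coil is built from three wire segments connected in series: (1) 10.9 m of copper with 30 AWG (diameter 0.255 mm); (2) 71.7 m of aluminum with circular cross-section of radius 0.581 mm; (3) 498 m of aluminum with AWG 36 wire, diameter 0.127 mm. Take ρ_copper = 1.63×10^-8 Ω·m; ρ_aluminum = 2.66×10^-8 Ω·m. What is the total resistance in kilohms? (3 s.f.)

1.05 kΩ

Seg 1: A = π(0.255/2 mm)² = π(1.2750e-04 m)² = 5.107e-08 m²
R_1 = (1.63×10^-8)(10.9)/(5.107e-08) = 3.479 Ω
Seg 2: A = πr² = π(5.8100e-04 m)² = 1.060e-06 m²
R_2 = (2.66×10^-8)(71.7)/(1.060e-06) = 1.798 Ω
Seg 3: A = π(0.127/2 mm)² = π(6.3500e-05 m)² = 1.267e-08 m²
R_3 = (2.66×10^-8)(498)/(1.267e-08) = 1046 Ω
R_total = R_1 + R_2 + R_3 = 1.05 kΩ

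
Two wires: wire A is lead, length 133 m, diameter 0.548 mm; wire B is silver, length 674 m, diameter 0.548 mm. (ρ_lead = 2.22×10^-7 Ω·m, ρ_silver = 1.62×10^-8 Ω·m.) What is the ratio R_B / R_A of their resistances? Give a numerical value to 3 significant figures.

R ∝ ρL/d², so R_B/R_A = (ρ_B/ρ_A) × (L_B/L_A)
= (1.62×10^-8/2.22×10^-7) × (674/133) = 0.370

0.370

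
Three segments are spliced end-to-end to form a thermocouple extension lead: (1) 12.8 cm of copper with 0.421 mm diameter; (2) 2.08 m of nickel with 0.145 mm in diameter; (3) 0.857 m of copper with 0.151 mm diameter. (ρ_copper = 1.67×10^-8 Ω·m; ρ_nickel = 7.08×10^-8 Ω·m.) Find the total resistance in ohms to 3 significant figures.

9.73 Ω

Seg 1: A = π(d/2)² = π(2.1050e-04 m)² = 1.392e-07 m²
R_1 = (1.67×10^-8)(0.128)/(1.392e-07) = 0.01536 Ω
Seg 2: A = π(d/2)² = π(7.2500e-05 m)² = 1.651e-08 m²
R_2 = (7.08×10^-8)(2.08)/(1.651e-08) = 8.918 Ω
Seg 3: A = π(d/2)² = π(7.5500e-05 m)² = 1.791e-08 m²
R_3 = (1.67×10^-8)(0.857)/(1.791e-08) = 0.7992 Ω
R_total = R_1 + R_2 + R_3 = 9.73 Ω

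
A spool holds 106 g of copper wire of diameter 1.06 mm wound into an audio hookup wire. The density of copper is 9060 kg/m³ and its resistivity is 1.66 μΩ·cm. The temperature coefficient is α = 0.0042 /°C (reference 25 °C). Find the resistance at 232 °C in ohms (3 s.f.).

ρ = 1.66 μΩ·cm = 1.66×10^-8 Ω·m
A = π(d/2)² = π(5.3000e-04 m)² = 8.8247e-07 m²
L = m/(density·A) = 0.106/(9060×8.8247e-07) = 13.26 m
R = ρL/A = (1.66×10^-8)(13.26)/(8.8247e-07) = 0.2494 Ω
R(232 °C) = 0.2494 × (1 + 0.0042×207) = 0.466 Ω

0.466 Ω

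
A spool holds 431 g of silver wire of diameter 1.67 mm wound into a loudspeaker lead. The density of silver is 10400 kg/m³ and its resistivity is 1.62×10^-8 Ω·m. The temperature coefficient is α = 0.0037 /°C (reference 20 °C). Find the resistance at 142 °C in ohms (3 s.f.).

0.203 Ω

A = π(d/2)² = π(8.3500e-04 m)² = 2.1904e-06 m²
L = m/(density·A) = 0.431/(10400×2.1904e-06) = 18.92 m
R = ρL/A = (1.62×10^-8)(18.92)/(2.1904e-06) = 0.1399 Ω
R(142 °C) = 0.1399 × (1 + 0.0037×122) = 0.203 Ω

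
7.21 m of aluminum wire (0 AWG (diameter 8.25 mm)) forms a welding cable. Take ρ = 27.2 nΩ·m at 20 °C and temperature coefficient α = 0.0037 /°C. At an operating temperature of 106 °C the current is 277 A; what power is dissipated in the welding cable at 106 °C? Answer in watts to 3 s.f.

371 W

ρ = 27.2 nΩ·m = 2.72×10^-8 Ω·m
A = π(8.25/2 mm)² = π(4.1250e-03 m)² = 5.346e-05 m²
R₍20₎ = ρL/A = (2.72×10^-8)(7.21)/(5.346e-05) = 0.003669 Ω
R₍106₎ = R₍20₎(1 + αΔT) = 0.003669 × (1 + 0.0037×86) = 0.004836 Ω
P = I²R = (277)² × 0.004836 = 371 W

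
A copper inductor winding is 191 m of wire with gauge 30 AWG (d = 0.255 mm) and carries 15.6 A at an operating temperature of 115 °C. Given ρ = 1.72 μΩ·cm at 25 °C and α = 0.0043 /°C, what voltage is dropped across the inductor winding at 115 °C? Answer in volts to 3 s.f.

ρ = 1.72 μΩ·cm = 1.72×10^-8 Ω·m
A = π(0.255/2 mm)² = π(1.2750e-04 m)² = 5.107e-08 m²
R₍25₎ = ρL/A = (1.72×10^-8)(191)/(5.107e-08) = 64.33 Ω
R₍115₎ = R₍25₎(1 + αΔT) = 64.33 × (1 + 0.0043×90) = 89.22 Ω
V = IR = 15.6 × 89.22 = 1390 V

1390 V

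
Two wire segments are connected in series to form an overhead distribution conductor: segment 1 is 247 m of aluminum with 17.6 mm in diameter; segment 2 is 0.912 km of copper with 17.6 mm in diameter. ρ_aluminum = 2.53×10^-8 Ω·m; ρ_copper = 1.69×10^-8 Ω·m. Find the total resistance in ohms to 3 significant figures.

Segment 1: A = π(d/2)² = π(8.8000e-03 m)² = 2.433e-04 m²
R₁ = ρL/A = (2.53×10^-8)(247)/(2.433e-04) = 0.02569 Ω
R₂ = (1.69×10^-8)(912)/(2.433e-04) = 0.06335 Ω
R = R₁ + R₂ = 0.0890 Ω

0.0890 Ω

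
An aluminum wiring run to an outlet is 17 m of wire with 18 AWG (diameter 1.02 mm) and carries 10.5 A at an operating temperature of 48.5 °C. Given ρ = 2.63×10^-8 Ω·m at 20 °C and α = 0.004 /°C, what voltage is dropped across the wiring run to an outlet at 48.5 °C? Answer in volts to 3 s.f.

A = π(1.02/2 mm)² = π(5.1000e-04 m)² = 8.171e-07 m²
R₍20₎ = ρL/A = (2.63×10^-8)(17)/(8.171e-07) = 0.5472 Ω
R₍48.5₎ = R₍20₎(1 + αΔT) = 0.5472 × (1 + 0.004×28.5) = 0.6095 Ω
V = IR = 10.5 × 0.6095 = 6.40 V

6.40 V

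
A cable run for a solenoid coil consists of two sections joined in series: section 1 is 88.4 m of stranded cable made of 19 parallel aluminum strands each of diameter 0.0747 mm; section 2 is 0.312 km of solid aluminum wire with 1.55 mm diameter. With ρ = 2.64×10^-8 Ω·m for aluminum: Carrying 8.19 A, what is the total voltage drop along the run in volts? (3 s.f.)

265 V

Section 1: A_strand = π(3.7350e-05)² = 4.383e-09 m²; R₁ = ρL/(N·A_s) = (2.64×10^-8)(88.4)/(19×4.383e-09) = 28.03 Ω
Section 2: A = π(d/2)² = π(7.7500e-04 m)² = 1.887e-06 m²
R₂ = (2.64×10^-8)(312)/(1.887e-06) = 4.365 Ω
R = R₁ + R₂ = 32.39 Ω
V = IR = 8.19 × 32.39 = 265 V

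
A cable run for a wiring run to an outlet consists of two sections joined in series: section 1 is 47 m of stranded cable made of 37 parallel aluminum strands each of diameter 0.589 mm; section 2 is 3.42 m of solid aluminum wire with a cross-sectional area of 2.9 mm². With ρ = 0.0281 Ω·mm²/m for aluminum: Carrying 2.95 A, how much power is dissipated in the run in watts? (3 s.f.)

1.43 W

ρ = 0.0281 Ω·mm²/m = 2.81×10^-8 Ω·m
Section 1: A_strand = π(2.9450e-04)² = 2.725e-07 m²; R₁ = ρL/(N·A_s) = (2.81×10^-8)(47)/(37×2.725e-07) = 0.131 Ω
Section 2: A = 2.9 mm² = 2.900e-06 m²
R₂ = (2.81×10^-8)(3.42)/(2.900e-06) = 0.03314 Ω
R = R₁ + R₂ = 0.1641 Ω
P = I²R = (2.95)² × 0.1641 = 1.43 W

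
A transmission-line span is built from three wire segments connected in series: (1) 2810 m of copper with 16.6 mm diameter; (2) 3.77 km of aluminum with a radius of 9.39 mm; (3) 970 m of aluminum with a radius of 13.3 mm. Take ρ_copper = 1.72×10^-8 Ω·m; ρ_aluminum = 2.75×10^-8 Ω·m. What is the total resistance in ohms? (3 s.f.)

Seg 1: A = π(d/2)² = π(8.3000e-03 m)² = 2.164e-04 m²
R_1 = (1.72×10^-8)(2810)/(2.164e-04) = 0.2233 Ω
Seg 2: A = πr² = π(9.3900e-03 m)² = 2.770e-04 m²
R_2 = (2.75×10^-8)(3770)/(2.770e-04) = 0.3743 Ω
Seg 3: A = πr² = π(1.3300e-02 m)² = 5.557e-04 m²
R_3 = (2.75×10^-8)(970)/(5.557e-04) = 0.048 Ω
R_total = R_1 + R_2 + R_3 = 0.646 Ω

0.646 Ω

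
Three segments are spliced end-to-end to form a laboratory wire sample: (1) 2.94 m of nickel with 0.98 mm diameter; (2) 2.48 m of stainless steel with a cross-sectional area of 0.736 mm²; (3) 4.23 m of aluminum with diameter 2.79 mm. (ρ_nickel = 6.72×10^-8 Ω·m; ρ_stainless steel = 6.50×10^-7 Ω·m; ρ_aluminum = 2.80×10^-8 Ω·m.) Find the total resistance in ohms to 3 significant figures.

2.47 Ω

Seg 1: A = π(d/2)² = π(4.9000e-04 m)² = 7.543e-07 m²
R_1 = (6.72×10^-8)(2.94)/(7.543e-07) = 0.2619 Ω
Seg 2: A = 0.736 mm² = 7.360e-07 m²
R_2 = (6.50×10^-7)(2.48)/(7.360e-07) = 2.19 Ω
Seg 3: A = π(d/2)² = π(1.3950e-03 m)² = 6.114e-06 m²
R_3 = (2.80×10^-8)(4.23)/(6.114e-06) = 0.01937 Ω
R_total = R_1 + R_2 + R_3 = 2.47 Ω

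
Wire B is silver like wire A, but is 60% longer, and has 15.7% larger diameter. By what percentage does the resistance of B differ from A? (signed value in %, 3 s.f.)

R ∝ L/d², so R_B/R_A = (1 + 60/100) × (1 + 15.7/100)⁻²
= 1.6 × 0.747 = 1.195
(R_B − R_A)/R_A = 1.195 − 1 = 19.5%

19.5%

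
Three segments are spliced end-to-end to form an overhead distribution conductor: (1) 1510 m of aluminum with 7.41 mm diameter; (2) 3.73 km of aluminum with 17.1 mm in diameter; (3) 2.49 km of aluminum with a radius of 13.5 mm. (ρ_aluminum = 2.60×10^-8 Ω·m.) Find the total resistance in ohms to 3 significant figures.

Seg 1: A = π(d/2)² = π(3.7050e-03 m)² = 4.312e-05 m²
R_1 = (2.60×10^-8)(1510)/(4.312e-05) = 0.9104 Ω
Seg 2: A = π(d/2)² = π(8.5500e-03 m)² = 2.297e-04 m²
R_2 = (2.60×10^-8)(3730)/(2.297e-04) = 0.4223 Ω
Seg 3: A = πr² = π(1.3500e-02 m)² = 5.726e-04 m²
R_3 = (2.60×10^-8)(2490)/(5.726e-04) = 0.1131 Ω
R_total = R_1 + R_2 + R_3 = 1.45 Ω

1.45 Ω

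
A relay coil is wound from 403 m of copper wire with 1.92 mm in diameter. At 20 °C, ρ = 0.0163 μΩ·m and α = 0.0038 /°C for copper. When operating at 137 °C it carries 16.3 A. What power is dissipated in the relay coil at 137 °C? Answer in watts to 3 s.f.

871 W

ρ = 0.0163 μΩ·m = 1.63×10^-8 Ω·m
A = π(d/2)² = π(9.6000e-04 m)² = 2.895e-06 m²
R₍20₎ = ρL/A = (1.63×10^-8)(403)/(2.895e-06) = 2.269 Ω
R₍137₎ = R₍20₎(1 + αΔT) = 2.269 × (1 + 0.0038×117) = 3.278 Ω
P = I²R = (16.3)² × 3.278 = 871 W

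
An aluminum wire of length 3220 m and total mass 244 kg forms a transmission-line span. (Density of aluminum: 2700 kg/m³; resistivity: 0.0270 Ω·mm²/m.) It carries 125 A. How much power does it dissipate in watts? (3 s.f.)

ρ = 0.0270 Ω·mm²/m = 2.70×10^-8 Ω·m
A = m/(density·L) = 244/(2700×3220) = 2.8065e-05 m²
R = ρL/A = (2.70×10^-8)(3220)/(2.8065e-05) = 3.098 Ω
P = I²R = (125)² × 3.098 = 48400 W

48400 W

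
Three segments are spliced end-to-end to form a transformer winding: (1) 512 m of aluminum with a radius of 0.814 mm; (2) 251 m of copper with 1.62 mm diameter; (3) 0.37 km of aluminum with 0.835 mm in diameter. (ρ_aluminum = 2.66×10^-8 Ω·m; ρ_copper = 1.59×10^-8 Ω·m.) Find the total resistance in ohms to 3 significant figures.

26.5 Ω

Seg 1: A = πr² = π(8.1400e-04 m)² = 2.082e-06 m²
R_1 = (2.66×10^-8)(512)/(2.082e-06) = 6.543 Ω
Seg 2: A = π(d/2)² = π(8.1000e-04 m)² = 2.061e-06 m²
R_2 = (1.59×10^-8)(251)/(2.061e-06) = 1.936 Ω
Seg 3: A = π(d/2)² = π(4.1750e-04 m)² = 5.476e-07 m²
R_3 = (2.66×10^-8)(370)/(5.476e-07) = 17.97 Ω
R_total = R_1 + R_2 + R_3 = 26.5 Ω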